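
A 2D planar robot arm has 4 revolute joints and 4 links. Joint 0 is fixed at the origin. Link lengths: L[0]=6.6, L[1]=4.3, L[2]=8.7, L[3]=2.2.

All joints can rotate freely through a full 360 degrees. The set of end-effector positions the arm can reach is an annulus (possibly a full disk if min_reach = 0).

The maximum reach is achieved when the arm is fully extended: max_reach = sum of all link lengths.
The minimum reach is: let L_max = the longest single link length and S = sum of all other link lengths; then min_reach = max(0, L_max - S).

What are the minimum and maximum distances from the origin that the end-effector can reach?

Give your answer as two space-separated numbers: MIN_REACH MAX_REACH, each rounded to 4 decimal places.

Link lengths: [6.6, 4.3, 8.7, 2.2]
max_reach = 6.6 + 4.3 + 8.7 + 2.2 = 21.8
L_max = max([6.6, 4.3, 8.7, 2.2]) = 8.7
S (sum of others) = 21.8 - 8.7 = 13.1
min_reach = max(0, 8.7 - 13.1) = max(0, -4.4) = 0

Answer: 0.0000 21.8000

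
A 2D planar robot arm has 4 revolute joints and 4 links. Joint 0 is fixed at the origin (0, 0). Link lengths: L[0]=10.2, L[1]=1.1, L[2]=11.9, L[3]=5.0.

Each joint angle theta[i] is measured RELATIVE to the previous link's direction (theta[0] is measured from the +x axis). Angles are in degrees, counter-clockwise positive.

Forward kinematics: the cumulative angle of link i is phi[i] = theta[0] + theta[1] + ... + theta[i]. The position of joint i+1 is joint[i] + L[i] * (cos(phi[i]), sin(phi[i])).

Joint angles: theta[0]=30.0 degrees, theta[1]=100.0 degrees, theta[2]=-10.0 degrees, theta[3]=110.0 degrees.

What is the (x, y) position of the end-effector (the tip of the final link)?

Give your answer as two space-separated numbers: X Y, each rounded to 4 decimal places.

Answer: -1.0375 12.4181

Derivation:
joint[0] = (0.0000, 0.0000)  (base)
link 0: phi[0] = 30 = 30 deg
  cos(30 deg) = 0.8660, sin(30 deg) = 0.5000
  joint[1] = (0.0000, 0.0000) + 10.2 * (0.8660, 0.5000) = (0.0000 + 8.8335, 0.0000 + 5.1000) = (8.8335, 5.1000)
link 1: phi[1] = 30 + 100 = 130 deg
  cos(130 deg) = -0.6428, sin(130 deg) = 0.7660
  joint[2] = (8.8335, 5.1000) + 1.1 * (-0.6428, 0.7660) = (8.8335 + -0.7071, 5.1000 + 0.8426) = (8.1264, 5.9426)
link 2: phi[2] = 30 + 100 + -10 = 120 deg
  cos(120 deg) = -0.5000, sin(120 deg) = 0.8660
  joint[3] = (8.1264, 5.9426) + 11.9 * (-0.5000, 0.8660) = (8.1264 + -5.9500, 5.9426 + 10.3057) = (2.1764, 16.2484)
link 3: phi[3] = 30 + 100 + -10 + 110 = 230 deg
  cos(230 deg) = -0.6428, sin(230 deg) = -0.7660
  joint[4] = (2.1764, 16.2484) + 5 * (-0.6428, -0.7660) = (2.1764 + -3.2139, 16.2484 + -3.8302) = (-1.0375, 12.4181)
End effector: (-1.0375, 12.4181)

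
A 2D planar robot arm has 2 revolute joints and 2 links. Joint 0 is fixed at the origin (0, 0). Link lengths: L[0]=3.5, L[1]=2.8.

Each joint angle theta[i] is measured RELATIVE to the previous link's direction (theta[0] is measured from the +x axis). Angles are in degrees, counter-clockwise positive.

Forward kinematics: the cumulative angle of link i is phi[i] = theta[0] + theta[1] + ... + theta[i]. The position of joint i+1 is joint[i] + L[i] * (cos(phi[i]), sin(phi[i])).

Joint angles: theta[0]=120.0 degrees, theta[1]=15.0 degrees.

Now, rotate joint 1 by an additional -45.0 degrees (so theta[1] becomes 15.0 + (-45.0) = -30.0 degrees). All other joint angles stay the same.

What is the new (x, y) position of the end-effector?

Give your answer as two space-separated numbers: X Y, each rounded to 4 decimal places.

Answer: -1.7500 5.8311

Derivation:
joint[0] = (0.0000, 0.0000)  (base)
link 0: phi[0] = 120 = 120 deg
  cos(120 deg) = -0.5000, sin(120 deg) = 0.8660
  joint[1] = (0.0000, 0.0000) + 3.5 * (-0.5000, 0.8660) = (0.0000 + -1.7500, 0.0000 + 3.0311) = (-1.7500, 3.0311)
link 1: phi[1] = 120 + -30 = 90 deg
  cos(90 deg) = 0.0000, sin(90 deg) = 1.0000
  joint[2] = (-1.7500, 3.0311) + 2.8 * (0.0000, 1.0000) = (-1.7500 + 0.0000, 3.0311 + 2.8000) = (-1.7500, 5.8311)
End effector: (-1.7500, 5.8311)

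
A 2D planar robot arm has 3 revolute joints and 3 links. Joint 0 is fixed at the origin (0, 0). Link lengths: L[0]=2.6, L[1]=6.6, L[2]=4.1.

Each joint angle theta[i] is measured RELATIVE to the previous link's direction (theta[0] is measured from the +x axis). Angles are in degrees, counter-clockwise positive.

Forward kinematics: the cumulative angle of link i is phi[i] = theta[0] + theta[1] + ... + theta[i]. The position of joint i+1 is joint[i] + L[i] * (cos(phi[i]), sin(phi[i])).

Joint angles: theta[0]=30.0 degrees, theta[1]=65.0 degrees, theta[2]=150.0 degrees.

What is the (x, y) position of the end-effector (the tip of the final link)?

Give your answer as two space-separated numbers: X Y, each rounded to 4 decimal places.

joint[0] = (0.0000, 0.0000)  (base)
link 0: phi[0] = 30 = 30 deg
  cos(30 deg) = 0.8660, sin(30 deg) = 0.5000
  joint[1] = (0.0000, 0.0000) + 2.6 * (0.8660, 0.5000) = (0.0000 + 2.2517, 0.0000 + 1.3000) = (2.2517, 1.3000)
link 1: phi[1] = 30 + 65 = 95 deg
  cos(95 deg) = -0.0872, sin(95 deg) = 0.9962
  joint[2] = (2.2517, 1.3000) + 6.6 * (-0.0872, 0.9962) = (2.2517 + -0.5752, 1.3000 + 6.5749) = (1.6764, 7.8749)
link 2: phi[2] = 30 + 65 + 150 = 245 deg
  cos(245 deg) = -0.4226, sin(245 deg) = -0.9063
  joint[3] = (1.6764, 7.8749) + 4.1 * (-0.4226, -0.9063) = (1.6764 + -1.7327, 7.8749 + -3.7159) = (-0.0563, 4.1590)
End effector: (-0.0563, 4.1590)

Answer: -0.0563 4.1590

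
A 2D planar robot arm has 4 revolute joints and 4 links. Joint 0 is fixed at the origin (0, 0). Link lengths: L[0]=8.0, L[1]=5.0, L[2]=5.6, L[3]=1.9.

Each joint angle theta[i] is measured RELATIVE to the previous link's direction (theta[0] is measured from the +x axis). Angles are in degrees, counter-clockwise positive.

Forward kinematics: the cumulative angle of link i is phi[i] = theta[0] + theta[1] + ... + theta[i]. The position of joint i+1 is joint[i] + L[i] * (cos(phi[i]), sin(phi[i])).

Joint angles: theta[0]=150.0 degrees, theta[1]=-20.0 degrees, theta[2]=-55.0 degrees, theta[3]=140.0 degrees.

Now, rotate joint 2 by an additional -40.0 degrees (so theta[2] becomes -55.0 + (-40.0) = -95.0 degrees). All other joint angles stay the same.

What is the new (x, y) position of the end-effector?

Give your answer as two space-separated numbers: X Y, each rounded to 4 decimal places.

joint[0] = (0.0000, 0.0000)  (base)
link 0: phi[0] = 150 = 150 deg
  cos(150 deg) = -0.8660, sin(150 deg) = 0.5000
  joint[1] = (0.0000, 0.0000) + 8 * (-0.8660, 0.5000) = (0.0000 + -6.9282, 0.0000 + 4.0000) = (-6.9282, 4.0000)
link 1: phi[1] = 150 + -20 = 130 deg
  cos(130 deg) = -0.6428, sin(130 deg) = 0.7660
  joint[2] = (-6.9282, 4.0000) + 5 * (-0.6428, 0.7660) = (-6.9282 + -3.2139, 4.0000 + 3.8302) = (-10.1421, 7.8302)
link 2: phi[2] = 150 + -20 + -95 = 35 deg
  cos(35 deg) = 0.8192, sin(35 deg) = 0.5736
  joint[3] = (-10.1421, 7.8302) + 5.6 * (0.8192, 0.5736) = (-10.1421 + 4.5873, 7.8302 + 3.2120) = (-5.5549, 11.0423)
link 3: phi[3] = 150 + -20 + -95 + 140 = 175 deg
  cos(175 deg) = -0.9962, sin(175 deg) = 0.0872
  joint[4] = (-5.5549, 11.0423) + 1.9 * (-0.9962, 0.0872) = (-5.5549 + -1.8928, 11.0423 + 0.1656) = (-7.4477, 11.2078)
End effector: (-7.4477, 11.2078)

Answer: -7.4477 11.2078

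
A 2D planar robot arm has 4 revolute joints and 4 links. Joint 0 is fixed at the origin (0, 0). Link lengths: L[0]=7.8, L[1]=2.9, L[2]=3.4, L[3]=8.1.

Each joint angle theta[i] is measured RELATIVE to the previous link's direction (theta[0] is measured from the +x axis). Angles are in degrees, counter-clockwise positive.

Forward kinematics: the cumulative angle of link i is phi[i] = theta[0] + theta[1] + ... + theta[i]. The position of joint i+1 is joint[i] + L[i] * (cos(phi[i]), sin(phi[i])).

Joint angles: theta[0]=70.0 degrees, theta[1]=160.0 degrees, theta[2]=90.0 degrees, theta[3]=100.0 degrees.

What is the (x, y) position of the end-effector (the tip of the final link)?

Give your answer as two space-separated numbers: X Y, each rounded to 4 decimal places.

joint[0] = (0.0000, 0.0000)  (base)
link 0: phi[0] = 70 = 70 deg
  cos(70 deg) = 0.3420, sin(70 deg) = 0.9397
  joint[1] = (0.0000, 0.0000) + 7.8 * (0.3420, 0.9397) = (0.0000 + 2.6678, 0.0000 + 7.3296) = (2.6678, 7.3296)
link 1: phi[1] = 70 + 160 = 230 deg
  cos(230 deg) = -0.6428, sin(230 deg) = -0.7660
  joint[2] = (2.6678, 7.3296) + 2.9 * (-0.6428, -0.7660) = (2.6678 + -1.8641, 7.3296 + -2.2215) = (0.8037, 5.1081)
link 2: phi[2] = 70 + 160 + 90 = 320 deg
  cos(320 deg) = 0.7660, sin(320 deg) = -0.6428
  joint[3] = (0.8037, 5.1081) + 3.4 * (0.7660, -0.6428) = (0.8037 + 2.6046, 5.1081 + -2.1855) = (3.4082, 2.9226)
link 3: phi[3] = 70 + 160 + 90 + 100 = 420 deg
  cos(420 deg) = 0.5000, sin(420 deg) = 0.8660
  joint[4] = (3.4082, 2.9226) + 8.1 * (0.5000, 0.8660) = (3.4082 + 4.0500, 2.9226 + 7.0148) = (7.4582, 9.9374)
End effector: (7.4582, 9.9374)

Answer: 7.4582 9.9374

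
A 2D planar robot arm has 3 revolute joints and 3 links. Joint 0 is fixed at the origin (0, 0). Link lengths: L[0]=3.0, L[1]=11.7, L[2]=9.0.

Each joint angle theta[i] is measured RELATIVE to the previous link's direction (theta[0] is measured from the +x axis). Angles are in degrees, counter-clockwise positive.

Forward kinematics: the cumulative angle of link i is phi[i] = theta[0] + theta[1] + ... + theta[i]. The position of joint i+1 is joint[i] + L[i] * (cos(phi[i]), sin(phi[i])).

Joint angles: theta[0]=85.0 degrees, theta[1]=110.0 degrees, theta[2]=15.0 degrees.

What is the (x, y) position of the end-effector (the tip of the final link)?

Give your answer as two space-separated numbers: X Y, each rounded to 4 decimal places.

Answer: -18.8341 -4.5396

Derivation:
joint[0] = (0.0000, 0.0000)  (base)
link 0: phi[0] = 85 = 85 deg
  cos(85 deg) = 0.0872, sin(85 deg) = 0.9962
  joint[1] = (0.0000, 0.0000) + 3 * (0.0872, 0.9962) = (0.0000 + 0.2615, 0.0000 + 2.9886) = (0.2615, 2.9886)
link 1: phi[1] = 85 + 110 = 195 deg
  cos(195 deg) = -0.9659, sin(195 deg) = -0.2588
  joint[2] = (0.2615, 2.9886) + 11.7 * (-0.9659, -0.2588) = (0.2615 + -11.3013, 2.9886 + -3.0282) = (-11.0399, -0.0396)
link 2: phi[2] = 85 + 110 + 15 = 210 deg
  cos(210 deg) = -0.8660, sin(210 deg) = -0.5000
  joint[3] = (-11.0399, -0.0396) + 9 * (-0.8660, -0.5000) = (-11.0399 + -7.7942, -0.0396 + -4.5000) = (-18.8341, -4.5396)
End effector: (-18.8341, -4.5396)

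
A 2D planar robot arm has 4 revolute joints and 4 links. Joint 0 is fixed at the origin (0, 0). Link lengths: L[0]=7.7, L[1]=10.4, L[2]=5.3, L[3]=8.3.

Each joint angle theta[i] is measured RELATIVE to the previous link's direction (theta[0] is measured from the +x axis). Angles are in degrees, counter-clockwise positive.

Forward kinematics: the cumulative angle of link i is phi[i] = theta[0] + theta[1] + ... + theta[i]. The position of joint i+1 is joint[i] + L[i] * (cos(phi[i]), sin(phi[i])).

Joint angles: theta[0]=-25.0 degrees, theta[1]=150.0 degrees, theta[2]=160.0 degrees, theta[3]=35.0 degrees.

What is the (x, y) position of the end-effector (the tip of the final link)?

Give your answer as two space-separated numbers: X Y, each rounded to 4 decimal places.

Answer: 8.7433 -5.1895

Derivation:
joint[0] = (0.0000, 0.0000)  (base)
link 0: phi[0] = -25 = -25 deg
  cos(-25 deg) = 0.9063, sin(-25 deg) = -0.4226
  joint[1] = (0.0000, 0.0000) + 7.7 * (0.9063, -0.4226) = (0.0000 + 6.9786, 0.0000 + -3.2542) = (6.9786, -3.2542)
link 1: phi[1] = -25 + 150 = 125 deg
  cos(125 deg) = -0.5736, sin(125 deg) = 0.8192
  joint[2] = (6.9786, -3.2542) + 10.4 * (-0.5736, 0.8192) = (6.9786 + -5.9652, -3.2542 + 8.5192) = (1.0134, 5.2650)
link 2: phi[2] = -25 + 150 + 160 = 285 deg
  cos(285 deg) = 0.2588, sin(285 deg) = -0.9659
  joint[3] = (1.0134, 5.2650) + 5.3 * (0.2588, -0.9659) = (1.0134 + 1.3717, 5.2650 + -5.1194) = (2.3851, 0.1456)
link 3: phi[3] = -25 + 150 + 160 + 35 = 320 deg
  cos(320 deg) = 0.7660, sin(320 deg) = -0.6428
  joint[4] = (2.3851, 0.1456) + 8.3 * (0.7660, -0.6428) = (2.3851 + 6.3582, 0.1456 + -5.3351) = (8.7433, -5.1895)
End effector: (8.7433, -5.1895)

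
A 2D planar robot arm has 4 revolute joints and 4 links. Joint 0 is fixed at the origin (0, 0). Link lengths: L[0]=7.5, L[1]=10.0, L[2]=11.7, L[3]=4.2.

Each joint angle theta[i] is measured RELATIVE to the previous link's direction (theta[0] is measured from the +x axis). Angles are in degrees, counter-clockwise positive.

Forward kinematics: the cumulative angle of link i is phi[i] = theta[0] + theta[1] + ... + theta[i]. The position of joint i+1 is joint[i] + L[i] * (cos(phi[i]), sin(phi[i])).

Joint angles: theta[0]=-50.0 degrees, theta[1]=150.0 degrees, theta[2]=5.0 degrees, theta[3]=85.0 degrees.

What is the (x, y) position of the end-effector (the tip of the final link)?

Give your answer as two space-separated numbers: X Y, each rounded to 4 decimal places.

joint[0] = (0.0000, 0.0000)  (base)
link 0: phi[0] = -50 = -50 deg
  cos(-50 deg) = 0.6428, sin(-50 deg) = -0.7660
  joint[1] = (0.0000, 0.0000) + 7.5 * (0.6428, -0.7660) = (0.0000 + 4.8209, 0.0000 + -5.7453) = (4.8209, -5.7453)
link 1: phi[1] = -50 + 150 = 100 deg
  cos(100 deg) = -0.1736, sin(100 deg) = 0.9848
  joint[2] = (4.8209, -5.7453) + 10 * (-0.1736, 0.9848) = (4.8209 + -1.7365, -5.7453 + 9.8481) = (3.0844, 4.1027)
link 2: phi[2] = -50 + 150 + 5 = 105 deg
  cos(105 deg) = -0.2588, sin(105 deg) = 0.9659
  joint[3] = (3.0844, 4.1027) + 11.7 * (-0.2588, 0.9659) = (3.0844 + -3.0282, 4.1027 + 11.3013) = (0.0562, 15.4041)
link 3: phi[3] = -50 + 150 + 5 + 85 = 190 deg
  cos(190 deg) = -0.9848, sin(190 deg) = -0.1736
  joint[4] = (0.0562, 15.4041) + 4.2 * (-0.9848, -0.1736) = (0.0562 + -4.1362, 15.4041 + -0.7293) = (-4.0800, 14.6748)
End effector: (-4.0800, 14.6748)

Answer: -4.0800 14.6748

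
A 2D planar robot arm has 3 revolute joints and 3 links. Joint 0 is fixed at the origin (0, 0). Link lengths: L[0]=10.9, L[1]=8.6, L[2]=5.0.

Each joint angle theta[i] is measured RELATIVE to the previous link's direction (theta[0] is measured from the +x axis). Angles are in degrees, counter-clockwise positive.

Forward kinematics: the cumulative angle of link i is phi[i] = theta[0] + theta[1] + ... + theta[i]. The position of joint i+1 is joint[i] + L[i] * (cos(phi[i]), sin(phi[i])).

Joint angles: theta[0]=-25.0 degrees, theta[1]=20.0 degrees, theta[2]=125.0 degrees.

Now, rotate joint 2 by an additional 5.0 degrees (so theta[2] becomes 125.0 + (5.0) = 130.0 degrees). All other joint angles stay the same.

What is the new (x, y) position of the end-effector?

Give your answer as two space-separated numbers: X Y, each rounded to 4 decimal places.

joint[0] = (0.0000, 0.0000)  (base)
link 0: phi[0] = -25 = -25 deg
  cos(-25 deg) = 0.9063, sin(-25 deg) = -0.4226
  joint[1] = (0.0000, 0.0000) + 10.9 * (0.9063, -0.4226) = (0.0000 + 9.8788, 0.0000 + -4.6065) = (9.8788, -4.6065)
link 1: phi[1] = -25 + 20 = -5 deg
  cos(-5 deg) = 0.9962, sin(-5 deg) = -0.0872
  joint[2] = (9.8788, -4.6065) + 8.6 * (0.9962, -0.0872) = (9.8788 + 8.5673, -4.6065 + -0.7495) = (18.4460, -5.3561)
link 2: phi[2] = -25 + 20 + 130 = 125 deg
  cos(125 deg) = -0.5736, sin(125 deg) = 0.8192
  joint[3] = (18.4460, -5.3561) + 5 * (-0.5736, 0.8192) = (18.4460 + -2.8679, -5.3561 + 4.0958) = (15.5781, -1.2603)
End effector: (15.5781, -1.2603)

Answer: 15.5781 -1.2603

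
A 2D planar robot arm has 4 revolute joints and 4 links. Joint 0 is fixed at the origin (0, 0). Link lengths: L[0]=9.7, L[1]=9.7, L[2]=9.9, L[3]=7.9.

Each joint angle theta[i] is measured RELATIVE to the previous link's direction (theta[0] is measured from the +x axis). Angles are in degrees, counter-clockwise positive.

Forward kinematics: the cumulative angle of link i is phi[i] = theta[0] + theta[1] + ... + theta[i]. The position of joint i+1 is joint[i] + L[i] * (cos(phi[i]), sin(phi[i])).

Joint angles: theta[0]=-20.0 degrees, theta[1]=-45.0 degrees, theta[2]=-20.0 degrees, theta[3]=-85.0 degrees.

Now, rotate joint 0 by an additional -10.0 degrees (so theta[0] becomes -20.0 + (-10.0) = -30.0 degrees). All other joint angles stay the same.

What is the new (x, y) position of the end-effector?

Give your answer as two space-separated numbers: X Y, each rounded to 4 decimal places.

Answer: 2.1481 -24.0818

Derivation:
joint[0] = (0.0000, 0.0000)  (base)
link 0: phi[0] = -30 = -30 deg
  cos(-30 deg) = 0.8660, sin(-30 deg) = -0.5000
  joint[1] = (0.0000, 0.0000) + 9.7 * (0.8660, -0.5000) = (0.0000 + 8.4004, 0.0000 + -4.8500) = (8.4004, -4.8500)
link 1: phi[1] = -30 + -45 = -75 deg
  cos(-75 deg) = 0.2588, sin(-75 deg) = -0.9659
  joint[2] = (8.4004, -4.8500) + 9.7 * (0.2588, -0.9659) = (8.4004 + 2.5105, -4.8500 + -9.3695) = (10.9110, -14.2195)
link 2: phi[2] = -30 + -45 + -20 = -95 deg
  cos(-95 deg) = -0.0872, sin(-95 deg) = -0.9962
  joint[3] = (10.9110, -14.2195) + 9.9 * (-0.0872, -0.9962) = (10.9110 + -0.8628, -14.2195 + -9.8623) = (10.0481, -24.0818)
link 3: phi[3] = -30 + -45 + -20 + -85 = -180 deg
  cos(-180 deg) = -1.0000, sin(-180 deg) = -0.0000
  joint[4] = (10.0481, -24.0818) + 7.9 * (-1.0000, -0.0000) = (10.0481 + -7.9000, -24.0818 + -0.0000) = (2.1481, -24.0818)
End effector: (2.1481, -24.0818)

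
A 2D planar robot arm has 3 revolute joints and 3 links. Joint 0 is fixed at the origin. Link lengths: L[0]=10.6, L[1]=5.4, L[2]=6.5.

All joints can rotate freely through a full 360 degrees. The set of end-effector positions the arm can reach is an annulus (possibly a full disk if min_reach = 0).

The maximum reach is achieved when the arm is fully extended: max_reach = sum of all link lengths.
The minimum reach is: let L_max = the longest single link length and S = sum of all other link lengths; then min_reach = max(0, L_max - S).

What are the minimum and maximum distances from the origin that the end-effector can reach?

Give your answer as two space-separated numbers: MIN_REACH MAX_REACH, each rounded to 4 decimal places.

Answer: 0.0000 22.5000

Derivation:
Link lengths: [10.6, 5.4, 6.5]
max_reach = 10.6 + 5.4 + 6.5 = 22.5
L_max = max([10.6, 5.4, 6.5]) = 10.6
S (sum of others) = 22.5 - 10.6 = 11.9
min_reach = max(0, 10.6 - 11.9) = max(0, -1.3) = 0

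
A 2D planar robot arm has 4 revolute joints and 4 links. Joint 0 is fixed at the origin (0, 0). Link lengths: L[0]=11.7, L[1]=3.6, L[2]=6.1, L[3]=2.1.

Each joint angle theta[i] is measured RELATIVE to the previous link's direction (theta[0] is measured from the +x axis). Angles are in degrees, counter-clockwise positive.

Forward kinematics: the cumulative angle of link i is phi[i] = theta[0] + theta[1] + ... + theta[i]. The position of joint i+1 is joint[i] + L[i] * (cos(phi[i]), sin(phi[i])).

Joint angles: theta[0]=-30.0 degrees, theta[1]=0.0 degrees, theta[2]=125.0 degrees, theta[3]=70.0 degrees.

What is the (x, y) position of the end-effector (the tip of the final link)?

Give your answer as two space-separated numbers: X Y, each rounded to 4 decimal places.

Answer: 10.6901 -1.0297

Derivation:
joint[0] = (0.0000, 0.0000)  (base)
link 0: phi[0] = -30 = -30 deg
  cos(-30 deg) = 0.8660, sin(-30 deg) = -0.5000
  joint[1] = (0.0000, 0.0000) + 11.7 * (0.8660, -0.5000) = (0.0000 + 10.1325, 0.0000 + -5.8500) = (10.1325, -5.8500)
link 1: phi[1] = -30 + 0 = -30 deg
  cos(-30 deg) = 0.8660, sin(-30 deg) = -0.5000
  joint[2] = (10.1325, -5.8500) + 3.6 * (0.8660, -0.5000) = (10.1325 + 3.1177, -5.8500 + -1.8000) = (13.2502, -7.6500)
link 2: phi[2] = -30 + 0 + 125 = 95 deg
  cos(95 deg) = -0.0872, sin(95 deg) = 0.9962
  joint[3] = (13.2502, -7.6500) + 6.1 * (-0.0872, 0.9962) = (13.2502 + -0.5317, -7.6500 + 6.0768) = (12.7185, -1.5732)
link 3: phi[3] = -30 + 0 + 125 + 70 = 165 deg
  cos(165 deg) = -0.9659, sin(165 deg) = 0.2588
  joint[4] = (12.7185, -1.5732) + 2.1 * (-0.9659, 0.2588) = (12.7185 + -2.0284, -1.5732 + 0.5435) = (10.6901, -1.0297)
End effector: (10.6901, -1.0297)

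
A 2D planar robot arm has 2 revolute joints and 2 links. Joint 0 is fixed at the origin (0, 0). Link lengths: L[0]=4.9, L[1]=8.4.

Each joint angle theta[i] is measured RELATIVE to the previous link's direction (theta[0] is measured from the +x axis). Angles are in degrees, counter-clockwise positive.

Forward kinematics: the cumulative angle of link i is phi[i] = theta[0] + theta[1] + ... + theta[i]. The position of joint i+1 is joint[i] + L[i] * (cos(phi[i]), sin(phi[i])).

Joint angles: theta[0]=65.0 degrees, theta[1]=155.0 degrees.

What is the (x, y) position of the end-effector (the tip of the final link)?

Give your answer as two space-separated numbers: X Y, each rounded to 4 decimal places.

joint[0] = (0.0000, 0.0000)  (base)
link 0: phi[0] = 65 = 65 deg
  cos(65 deg) = 0.4226, sin(65 deg) = 0.9063
  joint[1] = (0.0000, 0.0000) + 4.9 * (0.4226, 0.9063) = (0.0000 + 2.0708, 0.0000 + 4.4409) = (2.0708, 4.4409)
link 1: phi[1] = 65 + 155 = 220 deg
  cos(220 deg) = -0.7660, sin(220 deg) = -0.6428
  joint[2] = (2.0708, 4.4409) + 8.4 * (-0.7660, -0.6428) = (2.0708 + -6.4348, 4.4409 + -5.3994) = (-4.3639, -0.9585)
End effector: (-4.3639, -0.9585)

Answer: -4.3639 -0.9585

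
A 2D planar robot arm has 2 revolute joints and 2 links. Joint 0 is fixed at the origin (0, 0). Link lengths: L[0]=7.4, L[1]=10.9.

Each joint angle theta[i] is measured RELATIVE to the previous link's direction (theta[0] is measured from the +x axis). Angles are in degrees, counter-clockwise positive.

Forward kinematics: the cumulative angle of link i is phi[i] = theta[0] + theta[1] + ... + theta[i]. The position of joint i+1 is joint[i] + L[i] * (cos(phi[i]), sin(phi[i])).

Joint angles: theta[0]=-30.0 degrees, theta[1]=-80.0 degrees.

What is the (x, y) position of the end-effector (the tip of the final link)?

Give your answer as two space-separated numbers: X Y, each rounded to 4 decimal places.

Answer: 2.6806 -13.9426

Derivation:
joint[0] = (0.0000, 0.0000)  (base)
link 0: phi[0] = -30 = -30 deg
  cos(-30 deg) = 0.8660, sin(-30 deg) = -0.5000
  joint[1] = (0.0000, 0.0000) + 7.4 * (0.8660, -0.5000) = (0.0000 + 6.4086, 0.0000 + -3.7000) = (6.4086, -3.7000)
link 1: phi[1] = -30 + -80 = -110 deg
  cos(-110 deg) = -0.3420, sin(-110 deg) = -0.9397
  joint[2] = (6.4086, -3.7000) + 10.9 * (-0.3420, -0.9397) = (6.4086 + -3.7280, -3.7000 + -10.2426) = (2.6806, -13.9426)
End effector: (2.6806, -13.9426)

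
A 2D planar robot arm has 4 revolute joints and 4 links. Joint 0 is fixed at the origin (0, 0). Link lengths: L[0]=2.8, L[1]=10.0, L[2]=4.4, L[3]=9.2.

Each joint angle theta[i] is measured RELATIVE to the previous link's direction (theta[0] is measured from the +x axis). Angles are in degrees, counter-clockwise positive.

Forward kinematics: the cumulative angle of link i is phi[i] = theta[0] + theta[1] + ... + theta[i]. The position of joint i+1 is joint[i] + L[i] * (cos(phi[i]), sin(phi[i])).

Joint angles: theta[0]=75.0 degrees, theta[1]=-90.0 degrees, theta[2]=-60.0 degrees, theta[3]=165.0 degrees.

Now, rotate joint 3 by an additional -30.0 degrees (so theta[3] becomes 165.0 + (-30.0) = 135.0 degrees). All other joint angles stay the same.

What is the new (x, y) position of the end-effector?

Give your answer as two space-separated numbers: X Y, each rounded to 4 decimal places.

joint[0] = (0.0000, 0.0000)  (base)
link 0: phi[0] = 75 = 75 deg
  cos(75 deg) = 0.2588, sin(75 deg) = 0.9659
  joint[1] = (0.0000, 0.0000) + 2.8 * (0.2588, 0.9659) = (0.0000 + 0.7247, 0.0000 + 2.7046) = (0.7247, 2.7046)
link 1: phi[1] = 75 + -90 = -15 deg
  cos(-15 deg) = 0.9659, sin(-15 deg) = -0.2588
  joint[2] = (0.7247, 2.7046) + 10 * (0.9659, -0.2588) = (0.7247 + 9.6593, 2.7046 + -2.5882) = (10.3840, 0.1164)
link 2: phi[2] = 75 + -90 + -60 = -75 deg
  cos(-75 deg) = 0.2588, sin(-75 deg) = -0.9659
  joint[3] = (10.3840, 0.1164) + 4.4 * (0.2588, -0.9659) = (10.3840 + 1.1388, 0.1164 + -4.2501) = (11.5228, -4.1337)
link 3: phi[3] = 75 + -90 + -60 + 135 = 60 deg
  cos(60 deg) = 0.5000, sin(60 deg) = 0.8660
  joint[4] = (11.5228, -4.1337) + 9.2 * (0.5000, 0.8660) = (11.5228 + 4.6000, -4.1337 + 7.9674) = (16.1228, 3.8338)
End effector: (16.1228, 3.8338)

Answer: 16.1228 3.8338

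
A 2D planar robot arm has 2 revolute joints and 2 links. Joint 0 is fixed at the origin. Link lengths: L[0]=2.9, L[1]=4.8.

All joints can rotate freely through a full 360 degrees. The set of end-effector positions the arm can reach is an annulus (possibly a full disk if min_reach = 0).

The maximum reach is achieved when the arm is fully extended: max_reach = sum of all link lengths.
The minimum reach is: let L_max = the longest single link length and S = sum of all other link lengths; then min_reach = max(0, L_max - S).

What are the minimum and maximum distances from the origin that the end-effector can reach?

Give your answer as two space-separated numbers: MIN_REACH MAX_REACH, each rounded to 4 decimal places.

Link lengths: [2.9, 4.8]
max_reach = 2.9 + 4.8 = 7.7
L_max = max([2.9, 4.8]) = 4.8
S (sum of others) = 7.7 - 4.8 = 2.9
min_reach = max(0, 4.8 - 2.9) = max(0, 1.9) = 1.9

Answer: 1.9000 7.7000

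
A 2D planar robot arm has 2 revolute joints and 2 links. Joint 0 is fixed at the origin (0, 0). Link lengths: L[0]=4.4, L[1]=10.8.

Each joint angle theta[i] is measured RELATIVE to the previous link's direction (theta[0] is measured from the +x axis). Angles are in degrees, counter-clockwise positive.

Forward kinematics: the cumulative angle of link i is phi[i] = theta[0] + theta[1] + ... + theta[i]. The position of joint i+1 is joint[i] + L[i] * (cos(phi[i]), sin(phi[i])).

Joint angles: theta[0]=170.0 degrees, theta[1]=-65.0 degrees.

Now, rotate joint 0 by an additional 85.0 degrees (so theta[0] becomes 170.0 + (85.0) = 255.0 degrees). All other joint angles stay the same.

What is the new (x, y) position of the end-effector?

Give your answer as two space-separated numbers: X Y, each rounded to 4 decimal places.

Answer: -11.7747 -6.1255

Derivation:
joint[0] = (0.0000, 0.0000)  (base)
link 0: phi[0] = 255 = 255 deg
  cos(255 deg) = -0.2588, sin(255 deg) = -0.9659
  joint[1] = (0.0000, 0.0000) + 4.4 * (-0.2588, -0.9659) = (0.0000 + -1.1388, 0.0000 + -4.2501) = (-1.1388, -4.2501)
link 1: phi[1] = 255 + -65 = 190 deg
  cos(190 deg) = -0.9848, sin(190 deg) = -0.1736
  joint[2] = (-1.1388, -4.2501) + 10.8 * (-0.9848, -0.1736) = (-1.1388 + -10.6359, -4.2501 + -1.8754) = (-11.7747, -6.1255)
End effector: (-11.7747, -6.1255)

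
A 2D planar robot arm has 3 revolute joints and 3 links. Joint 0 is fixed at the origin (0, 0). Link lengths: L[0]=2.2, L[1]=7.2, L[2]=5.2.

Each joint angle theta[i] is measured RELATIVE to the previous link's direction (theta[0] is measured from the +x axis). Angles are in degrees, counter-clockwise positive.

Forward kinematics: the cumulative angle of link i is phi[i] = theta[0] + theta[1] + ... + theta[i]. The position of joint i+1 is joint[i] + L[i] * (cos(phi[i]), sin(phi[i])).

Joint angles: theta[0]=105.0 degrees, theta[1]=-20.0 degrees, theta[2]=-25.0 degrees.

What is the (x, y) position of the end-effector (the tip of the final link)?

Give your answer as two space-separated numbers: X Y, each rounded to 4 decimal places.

joint[0] = (0.0000, 0.0000)  (base)
link 0: phi[0] = 105 = 105 deg
  cos(105 deg) = -0.2588, sin(105 deg) = 0.9659
  joint[1] = (0.0000, 0.0000) + 2.2 * (-0.2588, 0.9659) = (0.0000 + -0.5694, 0.0000 + 2.1250) = (-0.5694, 2.1250)
link 1: phi[1] = 105 + -20 = 85 deg
  cos(85 deg) = 0.0872, sin(85 deg) = 0.9962
  joint[2] = (-0.5694, 2.1250) + 7.2 * (0.0872, 0.9962) = (-0.5694 + 0.6275, 2.1250 + 7.1726) = (0.0581, 9.2976)
link 2: phi[2] = 105 + -20 + -25 = 60 deg
  cos(60 deg) = 0.5000, sin(60 deg) = 0.8660
  joint[3] = (0.0581, 9.2976) + 5.2 * (0.5000, 0.8660) = (0.0581 + 2.6000, 9.2976 + 4.5033) = (2.6581, 13.8010)
End effector: (2.6581, 13.8010)

Answer: 2.6581 13.8010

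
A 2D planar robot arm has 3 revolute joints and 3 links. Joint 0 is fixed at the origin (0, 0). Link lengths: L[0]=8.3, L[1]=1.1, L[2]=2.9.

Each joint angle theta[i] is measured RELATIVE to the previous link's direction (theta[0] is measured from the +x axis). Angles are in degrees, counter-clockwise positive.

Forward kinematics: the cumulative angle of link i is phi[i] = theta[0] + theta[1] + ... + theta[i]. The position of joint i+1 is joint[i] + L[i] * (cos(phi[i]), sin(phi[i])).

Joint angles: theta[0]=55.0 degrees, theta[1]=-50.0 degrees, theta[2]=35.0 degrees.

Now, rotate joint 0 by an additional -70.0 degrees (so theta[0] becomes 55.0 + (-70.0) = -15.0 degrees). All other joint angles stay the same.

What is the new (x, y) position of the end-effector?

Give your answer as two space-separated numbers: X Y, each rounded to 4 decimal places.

Answer: 10.9935 -4.5951

Derivation:
joint[0] = (0.0000, 0.0000)  (base)
link 0: phi[0] = -15 = -15 deg
  cos(-15 deg) = 0.9659, sin(-15 deg) = -0.2588
  joint[1] = (0.0000, 0.0000) + 8.3 * (0.9659, -0.2588) = (0.0000 + 8.0172, 0.0000 + -2.1482) = (8.0172, -2.1482)
link 1: phi[1] = -15 + -50 = -65 deg
  cos(-65 deg) = 0.4226, sin(-65 deg) = -0.9063
  joint[2] = (8.0172, -2.1482) + 1.1 * (0.4226, -0.9063) = (8.0172 + 0.4649, -2.1482 + -0.9969) = (8.4821, -3.1451)
link 2: phi[2] = -15 + -50 + 35 = -30 deg
  cos(-30 deg) = 0.8660, sin(-30 deg) = -0.5000
  joint[3] = (8.4821, -3.1451) + 2.9 * (0.8660, -0.5000) = (8.4821 + 2.5115, -3.1451 + -1.4500) = (10.9935, -4.5951)
End effector: (10.9935, -4.5951)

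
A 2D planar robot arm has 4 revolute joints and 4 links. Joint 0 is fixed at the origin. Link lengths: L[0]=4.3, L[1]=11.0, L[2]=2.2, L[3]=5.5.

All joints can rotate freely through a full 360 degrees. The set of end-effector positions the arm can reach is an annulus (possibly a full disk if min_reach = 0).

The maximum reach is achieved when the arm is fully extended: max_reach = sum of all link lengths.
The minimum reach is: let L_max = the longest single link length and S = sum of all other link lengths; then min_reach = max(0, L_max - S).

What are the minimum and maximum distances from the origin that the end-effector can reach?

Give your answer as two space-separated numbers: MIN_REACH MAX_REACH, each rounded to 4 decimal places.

Answer: 0.0000 23.0000

Derivation:
Link lengths: [4.3, 11.0, 2.2, 5.5]
max_reach = 4.3 + 11 + 2.2 + 5.5 = 23
L_max = max([4.3, 11.0, 2.2, 5.5]) = 11
S (sum of others) = 23 - 11 = 12
min_reach = max(0, 11 - 12) = max(0, -1) = 0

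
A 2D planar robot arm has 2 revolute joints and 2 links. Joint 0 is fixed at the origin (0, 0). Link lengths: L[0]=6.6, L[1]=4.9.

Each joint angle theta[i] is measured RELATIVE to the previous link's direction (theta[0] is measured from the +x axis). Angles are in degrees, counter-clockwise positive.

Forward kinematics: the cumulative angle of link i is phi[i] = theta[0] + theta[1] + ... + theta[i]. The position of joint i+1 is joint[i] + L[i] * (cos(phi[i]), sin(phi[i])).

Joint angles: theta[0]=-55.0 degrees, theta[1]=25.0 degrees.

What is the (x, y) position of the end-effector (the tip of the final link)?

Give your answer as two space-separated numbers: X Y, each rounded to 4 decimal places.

joint[0] = (0.0000, 0.0000)  (base)
link 0: phi[0] = -55 = -55 deg
  cos(-55 deg) = 0.5736, sin(-55 deg) = -0.8192
  joint[1] = (0.0000, 0.0000) + 6.6 * (0.5736, -0.8192) = (0.0000 + 3.7856, 0.0000 + -5.4064) = (3.7856, -5.4064)
link 1: phi[1] = -55 + 25 = -30 deg
  cos(-30 deg) = 0.8660, sin(-30 deg) = -0.5000
  joint[2] = (3.7856, -5.4064) + 4.9 * (0.8660, -0.5000) = (3.7856 + 4.2435, -5.4064 + -2.4500) = (8.0291, -7.8564)
End effector: (8.0291, -7.8564)

Answer: 8.0291 -7.8564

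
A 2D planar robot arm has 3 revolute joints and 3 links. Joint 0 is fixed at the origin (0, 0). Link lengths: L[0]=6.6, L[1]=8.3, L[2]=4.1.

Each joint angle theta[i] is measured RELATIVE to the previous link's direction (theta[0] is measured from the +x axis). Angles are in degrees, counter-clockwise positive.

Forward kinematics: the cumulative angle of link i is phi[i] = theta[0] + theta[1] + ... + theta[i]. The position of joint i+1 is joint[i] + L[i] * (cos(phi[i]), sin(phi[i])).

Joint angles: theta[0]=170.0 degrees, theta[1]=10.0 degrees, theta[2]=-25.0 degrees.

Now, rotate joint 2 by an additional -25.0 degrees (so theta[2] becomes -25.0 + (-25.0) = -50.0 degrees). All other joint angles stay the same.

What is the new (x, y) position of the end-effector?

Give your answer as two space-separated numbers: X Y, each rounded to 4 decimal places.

Answer: -17.4352 4.2869

Derivation:
joint[0] = (0.0000, 0.0000)  (base)
link 0: phi[0] = 170 = 170 deg
  cos(170 deg) = -0.9848, sin(170 deg) = 0.1736
  joint[1] = (0.0000, 0.0000) + 6.6 * (-0.9848, 0.1736) = (0.0000 + -6.4997, 0.0000 + 1.1461) = (-6.4997, 1.1461)
link 1: phi[1] = 170 + 10 = 180 deg
  cos(180 deg) = -1.0000, sin(180 deg) = 0.0000
  joint[2] = (-6.4997, 1.1461) + 8.3 * (-1.0000, 0.0000) = (-6.4997 + -8.3000, 1.1461 + 0.0000) = (-14.7997, 1.1461)
link 2: phi[2] = 170 + 10 + -50 = 130 deg
  cos(130 deg) = -0.6428, sin(130 deg) = 0.7660
  joint[3] = (-14.7997, 1.1461) + 4.1 * (-0.6428, 0.7660) = (-14.7997 + -2.6354, 1.1461 + 3.1408) = (-17.4352, 4.2869)
End effector: (-17.4352, 4.2869)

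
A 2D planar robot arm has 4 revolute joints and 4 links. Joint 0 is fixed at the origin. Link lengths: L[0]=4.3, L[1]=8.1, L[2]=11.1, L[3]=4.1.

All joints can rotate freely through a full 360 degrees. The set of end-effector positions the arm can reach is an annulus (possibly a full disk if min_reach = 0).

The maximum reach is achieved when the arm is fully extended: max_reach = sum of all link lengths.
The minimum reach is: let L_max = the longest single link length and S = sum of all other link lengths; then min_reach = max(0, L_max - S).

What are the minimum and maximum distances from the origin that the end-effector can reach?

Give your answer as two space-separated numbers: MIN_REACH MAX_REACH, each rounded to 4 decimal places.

Link lengths: [4.3, 8.1, 11.1, 4.1]
max_reach = 4.3 + 8.1 + 11.1 + 4.1 = 27.6
L_max = max([4.3, 8.1, 11.1, 4.1]) = 11.1
S (sum of others) = 27.6 - 11.1 = 16.5
min_reach = max(0, 11.1 - 16.5) = max(0, -5.4) = 0

Answer: 0.0000 27.6000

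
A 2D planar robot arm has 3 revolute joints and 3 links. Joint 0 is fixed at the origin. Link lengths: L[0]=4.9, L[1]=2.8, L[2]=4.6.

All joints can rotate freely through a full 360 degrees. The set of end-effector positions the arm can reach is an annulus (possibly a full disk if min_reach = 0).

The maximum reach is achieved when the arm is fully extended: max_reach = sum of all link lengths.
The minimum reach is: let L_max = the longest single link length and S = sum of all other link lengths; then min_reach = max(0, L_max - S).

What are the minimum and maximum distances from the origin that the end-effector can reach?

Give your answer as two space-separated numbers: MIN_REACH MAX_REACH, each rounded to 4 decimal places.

Answer: 0.0000 12.3000

Derivation:
Link lengths: [4.9, 2.8, 4.6]
max_reach = 4.9 + 2.8 + 4.6 = 12.3
L_max = max([4.9, 2.8, 4.6]) = 4.9
S (sum of others) = 12.3 - 4.9 = 7.4
min_reach = max(0, 4.9 - 7.4) = max(0, -2.5) = 0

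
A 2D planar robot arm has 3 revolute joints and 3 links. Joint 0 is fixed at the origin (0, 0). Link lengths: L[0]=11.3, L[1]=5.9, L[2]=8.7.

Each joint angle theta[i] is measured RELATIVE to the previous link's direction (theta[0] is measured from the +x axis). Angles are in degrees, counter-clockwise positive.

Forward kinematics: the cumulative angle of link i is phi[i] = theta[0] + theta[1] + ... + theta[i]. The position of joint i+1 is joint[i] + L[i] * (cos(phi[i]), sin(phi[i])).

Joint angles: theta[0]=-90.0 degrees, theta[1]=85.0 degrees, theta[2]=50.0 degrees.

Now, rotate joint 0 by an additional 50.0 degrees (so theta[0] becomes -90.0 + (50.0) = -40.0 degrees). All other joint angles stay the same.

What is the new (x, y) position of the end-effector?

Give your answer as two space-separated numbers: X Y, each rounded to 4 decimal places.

Answer: 12.0700 5.5753

Derivation:
joint[0] = (0.0000, 0.0000)  (base)
link 0: phi[0] = -40 = -40 deg
  cos(-40 deg) = 0.7660, sin(-40 deg) = -0.6428
  joint[1] = (0.0000, 0.0000) + 11.3 * (0.7660, -0.6428) = (0.0000 + 8.6563, 0.0000 + -7.2635) = (8.6563, -7.2635)
link 1: phi[1] = -40 + 85 = 45 deg
  cos(45 deg) = 0.7071, sin(45 deg) = 0.7071
  joint[2] = (8.6563, -7.2635) + 5.9 * (0.7071, 0.7071) = (8.6563 + 4.1719, -7.2635 + 4.1719) = (12.8282, -3.0916)
link 2: phi[2] = -40 + 85 + 50 = 95 deg
  cos(95 deg) = -0.0872, sin(95 deg) = 0.9962
  joint[3] = (12.8282, -3.0916) + 8.7 * (-0.0872, 0.9962) = (12.8282 + -0.7583, -3.0916 + 8.6669) = (12.0700, 5.5753)
End effector: (12.0700, 5.5753)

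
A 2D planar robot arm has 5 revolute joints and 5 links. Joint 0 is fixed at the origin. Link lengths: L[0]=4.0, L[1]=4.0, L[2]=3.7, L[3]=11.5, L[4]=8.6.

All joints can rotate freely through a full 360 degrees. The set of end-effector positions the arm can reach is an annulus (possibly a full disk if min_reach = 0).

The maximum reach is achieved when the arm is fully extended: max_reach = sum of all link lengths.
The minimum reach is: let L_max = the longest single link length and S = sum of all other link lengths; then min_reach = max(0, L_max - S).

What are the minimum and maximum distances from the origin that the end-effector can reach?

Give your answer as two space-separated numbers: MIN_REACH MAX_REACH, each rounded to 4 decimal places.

Link lengths: [4.0, 4.0, 3.7, 11.5, 8.6]
max_reach = 4 + 4 + 3.7 + 11.5 + 8.6 = 31.8
L_max = max([4.0, 4.0, 3.7, 11.5, 8.6]) = 11.5
S (sum of others) = 31.8 - 11.5 = 20.3
min_reach = max(0, 11.5 - 20.3) = max(0, -8.8) = 0

Answer: 0.0000 31.8000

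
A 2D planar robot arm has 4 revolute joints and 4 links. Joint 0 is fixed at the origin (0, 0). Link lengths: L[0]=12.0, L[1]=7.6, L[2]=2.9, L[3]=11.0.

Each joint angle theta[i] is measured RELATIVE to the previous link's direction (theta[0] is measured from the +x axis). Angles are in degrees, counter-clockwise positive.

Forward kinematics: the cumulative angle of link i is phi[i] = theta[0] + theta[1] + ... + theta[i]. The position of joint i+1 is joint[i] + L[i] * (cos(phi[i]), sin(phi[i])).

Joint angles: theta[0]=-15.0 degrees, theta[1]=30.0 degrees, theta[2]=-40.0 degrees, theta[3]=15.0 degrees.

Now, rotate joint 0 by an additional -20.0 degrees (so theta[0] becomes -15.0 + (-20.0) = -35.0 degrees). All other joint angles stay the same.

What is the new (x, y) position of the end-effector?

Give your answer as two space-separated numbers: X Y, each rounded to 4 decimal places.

Answer: 28.9778 -15.0959

Derivation:
joint[0] = (0.0000, 0.0000)  (base)
link 0: phi[0] = -35 = -35 deg
  cos(-35 deg) = 0.8192, sin(-35 deg) = -0.5736
  joint[1] = (0.0000, 0.0000) + 12 * (0.8192, -0.5736) = (0.0000 + 9.8298, 0.0000 + -6.8829) = (9.8298, -6.8829)
link 1: phi[1] = -35 + 30 = -5 deg
  cos(-5 deg) = 0.9962, sin(-5 deg) = -0.0872
  joint[2] = (9.8298, -6.8829) + 7.6 * (0.9962, -0.0872) = (9.8298 + 7.5711, -6.8829 + -0.6624) = (17.4009, -7.5453)
link 2: phi[2] = -35 + 30 + -40 = -45 deg
  cos(-45 deg) = 0.7071, sin(-45 deg) = -0.7071
  joint[3] = (17.4009, -7.5453) + 2.9 * (0.7071, -0.7071) = (17.4009 + 2.0506, -7.5453 + -2.0506) = (19.4515, -9.5959)
link 3: phi[3] = -35 + 30 + -40 + 15 = -30 deg
  cos(-30 deg) = 0.8660, sin(-30 deg) = -0.5000
  joint[4] = (19.4515, -9.5959) + 11 * (0.8660, -0.5000) = (19.4515 + 9.5263, -9.5959 + -5.5000) = (28.9778, -15.0959)
End effector: (28.9778, -15.0959)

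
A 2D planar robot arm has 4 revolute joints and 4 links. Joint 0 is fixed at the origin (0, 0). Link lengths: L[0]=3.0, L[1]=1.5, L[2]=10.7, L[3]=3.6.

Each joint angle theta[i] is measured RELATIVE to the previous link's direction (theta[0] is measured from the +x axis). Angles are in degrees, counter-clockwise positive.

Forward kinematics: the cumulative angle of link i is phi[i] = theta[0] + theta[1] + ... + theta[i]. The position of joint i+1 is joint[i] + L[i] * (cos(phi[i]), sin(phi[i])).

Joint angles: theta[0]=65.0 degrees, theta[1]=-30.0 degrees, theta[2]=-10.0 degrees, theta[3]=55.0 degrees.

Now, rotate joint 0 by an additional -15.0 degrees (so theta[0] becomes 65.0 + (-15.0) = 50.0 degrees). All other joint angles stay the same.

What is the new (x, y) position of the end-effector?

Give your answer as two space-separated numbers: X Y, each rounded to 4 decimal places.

joint[0] = (0.0000, 0.0000)  (base)
link 0: phi[0] = 50 = 50 deg
  cos(50 deg) = 0.6428, sin(50 deg) = 0.7660
  joint[1] = (0.0000, 0.0000) + 3 * (0.6428, 0.7660) = (0.0000 + 1.9284, 0.0000 + 2.2981) = (1.9284, 2.2981)
link 1: phi[1] = 50 + -30 = 20 deg
  cos(20 deg) = 0.9397, sin(20 deg) = 0.3420
  joint[2] = (1.9284, 2.2981) + 1.5 * (0.9397, 0.3420) = (1.9284 + 1.4095, 2.2981 + 0.5130) = (3.3379, 2.8112)
link 2: phi[2] = 50 + -30 + -10 = 10 deg
  cos(10 deg) = 0.9848, sin(10 deg) = 0.1736
  joint[3] = (3.3379, 2.8112) + 10.7 * (0.9848, 0.1736) = (3.3379 + 10.5374, 2.8112 + 1.8580) = (13.8753, 4.6692)
link 3: phi[3] = 50 + -30 + -10 + 55 = 65 deg
  cos(65 deg) = 0.4226, sin(65 deg) = 0.9063
  joint[4] = (13.8753, 4.6692) + 3.6 * (0.4226, 0.9063) = (13.8753 + 1.5214, 4.6692 + 3.2627) = (15.3968, 7.9319)
End effector: (15.3968, 7.9319)

Answer: 15.3968 7.9319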